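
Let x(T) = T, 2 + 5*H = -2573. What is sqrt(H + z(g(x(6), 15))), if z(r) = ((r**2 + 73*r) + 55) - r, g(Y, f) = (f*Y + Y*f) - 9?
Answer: sqrt(41093) ≈ 202.71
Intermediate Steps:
H = -515 (H = -2/5 + (1/5)*(-2573) = -2/5 - 2573/5 = -515)
g(Y, f) = -9 + 2*Y*f (g(Y, f) = (Y*f + Y*f) - 9 = 2*Y*f - 9 = -9 + 2*Y*f)
z(r) = 55 + r**2 + 72*r (z(r) = (55 + r**2 + 73*r) - r = 55 + r**2 + 72*r)
sqrt(H + z(g(x(6), 15))) = sqrt(-515 + (55 + (-9 + 2*6*15)**2 + 72*(-9 + 2*6*15))) = sqrt(-515 + (55 + (-9 + 180)**2 + 72*(-9 + 180))) = sqrt(-515 + (55 + 171**2 + 72*171)) = sqrt(-515 + (55 + 29241 + 12312)) = sqrt(-515 + 41608) = sqrt(41093)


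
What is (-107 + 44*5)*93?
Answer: 10509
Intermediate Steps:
(-107 + 44*5)*93 = (-107 + 220)*93 = 113*93 = 10509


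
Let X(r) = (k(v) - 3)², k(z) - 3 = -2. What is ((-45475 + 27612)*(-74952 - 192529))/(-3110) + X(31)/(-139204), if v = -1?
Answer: -166279634000613/108231110 ≈ -1.5363e+6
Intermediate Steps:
k(z) = 1 (k(z) = 3 - 2 = 1)
X(r) = 4 (X(r) = (1 - 3)² = (-2)² = 4)
((-45475 + 27612)*(-74952 - 192529))/(-3110) + X(31)/(-139204) = ((-45475 + 27612)*(-74952 - 192529))/(-3110) + 4/(-139204) = -17863*(-267481)*(-1/3110) + 4*(-1/139204) = 4778013103*(-1/3110) - 1/34801 = -4778013103/3110 - 1/34801 = -166279634000613/108231110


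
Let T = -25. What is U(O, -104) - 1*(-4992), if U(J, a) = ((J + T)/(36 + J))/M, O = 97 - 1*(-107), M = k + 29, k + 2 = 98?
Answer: 149760179/30000 ≈ 4992.0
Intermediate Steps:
k = 96 (k = -2 + 98 = 96)
M = 125 (M = 96 + 29 = 125)
O = 204 (O = 97 + 107 = 204)
U(J, a) = (-25 + J)/(125*(36 + J)) (U(J, a) = ((J - 25)/(36 + J))/125 = ((-25 + J)/(36 + J))*(1/125) = (-25 + J)/(125*(36 + J)))
U(O, -104) - 1*(-4992) = (-25 + 204)/(125*(36 + 204)) - 1*(-4992) = (1/125)*179/240 + 4992 = (1/125)*(1/240)*179 + 4992 = 179/30000 + 4992 = 149760179/30000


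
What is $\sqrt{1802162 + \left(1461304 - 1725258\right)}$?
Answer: $84 \sqrt{218} \approx 1240.2$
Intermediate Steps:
$\sqrt{1802162 + \left(1461304 - 1725258\right)} = \sqrt{1802162 - 263954} = \sqrt{1538208} = 84 \sqrt{218}$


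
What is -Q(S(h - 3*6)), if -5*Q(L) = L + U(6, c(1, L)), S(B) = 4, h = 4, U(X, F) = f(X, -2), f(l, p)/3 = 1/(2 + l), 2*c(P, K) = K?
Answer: 7/8 ≈ 0.87500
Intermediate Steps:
c(P, K) = K/2
f(l, p) = 3/(2 + l)
U(X, F) = 3/(2 + X)
Q(L) = -3/40 - L/5 (Q(L) = -(L + 3/(2 + 6))/5 = -(L + 3/8)/5 = -(3/8 + L)/5 = -3/40 - L/5)
-Q(S(h - 3*6)) = -(-3/40 - 1/5*4) = -(-3/40 - 4/5) = -1*(-7/8) = 7/8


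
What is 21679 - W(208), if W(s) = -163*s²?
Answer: 7073711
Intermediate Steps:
21679 - W(208) = 21679 - (-163)*208² = 21679 - (-163)*43264 = 21679 - 1*(-7052032) = 21679 + 7052032 = 7073711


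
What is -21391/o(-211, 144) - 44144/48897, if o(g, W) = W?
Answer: -116923607/782352 ≈ -149.45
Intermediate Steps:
-21391/o(-211, 144) - 44144/48897 = -21391/144 - 44144/48897 = -116923607/782352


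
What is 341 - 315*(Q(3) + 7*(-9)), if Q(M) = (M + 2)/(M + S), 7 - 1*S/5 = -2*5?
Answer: 1774793/88 ≈ 20168.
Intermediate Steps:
S = 85 (S = 35 - (-10)*5 = 35 - 5*(-10) = 35 + 50 = 85)
Q(M) = (2 + M)/(85 + M) (Q(M) = (M + 2)/(M + 85) = (2 + M)/(85 + M))
341 - 315*(Q(3) + 7*(-9)) = 341 - 315*((2 + 3)/(85 + 3) + 7*(-9)) = 341 - 315*(5/88 - 63) = 341 - 315*(-5539/88) = 341 + 1744785/88 = 1774793/88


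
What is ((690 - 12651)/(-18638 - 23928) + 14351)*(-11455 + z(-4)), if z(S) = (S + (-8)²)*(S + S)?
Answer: -7290812543245/42566 ≈ -1.7128e+8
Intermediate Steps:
z(S) = 2*S*(64 + S) (z(S) = (S + 64)*(2*S) = (64 + S)*(2*S) = 2*S*(64 + S))
((690 - 12651)/(-18638 - 23928) + 14351)*(-11455 + z(-4)) = ((690 - 12651)/(-18638 - 23928) + 14351)*(-11455 + 2*(-4)*(64 - 4)) = (-11961/(-42566) + 14351)*(-11455 + 2*(-4)*60) = (-11961*(-1/42566) + 14351)*(-11455 - 480) = (11961/42566 + 14351)*(-11935) = (610876627/42566)*(-11935) = -7290812543245/42566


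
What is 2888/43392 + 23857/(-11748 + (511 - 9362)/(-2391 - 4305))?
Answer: -838070135851/426628825968 ≈ -1.9644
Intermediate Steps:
2888/43392 + 23857/(-11748 + (511 - 9362)/(-2391 - 4305)) = 2888*(1/43392) + 23857/(-11748 - 8851/(-6696)) = 361/5424 + 23857/(-11748 - 8851*(-1/6696)) = 361/5424 + 23857/(-11748 + 8851/6696) = 361/5424 + 23857/(-78655757/6696) = 361/5424 + 23857*(-6696/78655757) = 361/5424 - 159746472/78655757 = -838070135851/426628825968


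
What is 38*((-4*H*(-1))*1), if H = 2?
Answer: 304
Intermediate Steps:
38*((-4*H*(-1))*1) = 38*((-4*2*(-1))*1) = 38*(-8*(-1)*1) = 38*(8*1) = 38*8 = 304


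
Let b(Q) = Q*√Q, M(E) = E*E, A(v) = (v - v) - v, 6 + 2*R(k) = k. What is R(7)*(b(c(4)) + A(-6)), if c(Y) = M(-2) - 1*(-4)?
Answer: 3 + 8*√2 ≈ 14.314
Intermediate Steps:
R(k) = -3 + k/2
A(v) = -v (A(v) = 0 - v = -v)
M(E) = E²
c(Y) = 8 (c(Y) = (-2)² - 1*(-4) = 4 + 4 = 8)
b(Q) = Q^(3/2)
R(7)*(b(c(4)) + A(-6)) = (-3 + (½)*7)*(8^(3/2) - 1*(-6)) = (-3 + 7/2)*(16*√2 + 6) = (6 + 16*√2)/2 = 3 + 8*√2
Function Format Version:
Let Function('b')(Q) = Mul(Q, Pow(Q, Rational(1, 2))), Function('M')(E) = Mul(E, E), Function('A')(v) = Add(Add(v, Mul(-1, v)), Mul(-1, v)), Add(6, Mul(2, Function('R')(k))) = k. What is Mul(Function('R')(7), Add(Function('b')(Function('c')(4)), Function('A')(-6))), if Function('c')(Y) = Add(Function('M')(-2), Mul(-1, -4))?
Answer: Add(3, Mul(8, Pow(2, Rational(1, 2)))) ≈ 14.314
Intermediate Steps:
Function('R')(k) = Add(-3, Mul(Rational(1, 2), k))
Function('A')(v) = Mul(-1, v) (Function('A')(v) = Add(0, Mul(-1, v)) = Mul(-1, v))
Function('M')(E) = Pow(E, 2)
Function('c')(Y) = 8 (Function('c')(Y) = Add(Pow(-2, 2), Mul(-1, -4)) = Add(4, 4) = 8)
Function('b')(Q) = Pow(Q, Rational(3, 2))
Mul(Function('R')(7), Add(Function('b')(Function('c')(4)), Function('A')(-6))) = Mul(Add(-3, Mul(Rational(1, 2), 7)), Add(Pow(8, Rational(3, 2)), Mul(-1, -6))) = Mul(Add(-3, Rational(7, 2)), Add(Mul(16, Pow(2, Rational(1, 2))), 6)) = Mul(Rational(1, 2), Add(6, Mul(16, Pow(2, Rational(1, 2))))) = Add(3, Mul(8, Pow(2, Rational(1, 2))))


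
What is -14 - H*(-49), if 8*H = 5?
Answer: 133/8 ≈ 16.625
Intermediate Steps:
H = 5/8 (H = (1/8)*5 = 5/8 ≈ 0.62500)
-14 - H*(-49) = -14 - 1*5/8*(-49) = -14 - 5/8*(-49) = -14 + 245/8 = 133/8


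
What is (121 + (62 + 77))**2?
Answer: 67600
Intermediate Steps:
(121 + (62 + 77))**2 = (121 + 139)**2 = 260**2 = 67600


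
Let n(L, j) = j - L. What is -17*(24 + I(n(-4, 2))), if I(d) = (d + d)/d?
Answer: -442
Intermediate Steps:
I(d) = 2 (I(d) = (2*d)/d = 2)
-17*(24 + I(n(-4, 2))) = -17*(24 + 2) = -17*26 = -442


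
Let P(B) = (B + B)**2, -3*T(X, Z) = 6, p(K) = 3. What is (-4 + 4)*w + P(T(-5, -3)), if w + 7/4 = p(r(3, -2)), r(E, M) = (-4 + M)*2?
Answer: 16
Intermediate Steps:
r(E, M) = -8 + 2*M
T(X, Z) = -2 (T(X, Z) = -1/3*6 = -2)
w = 5/4 (w = -7/4 + 3 = 5/4 ≈ 1.2500)
P(B) = 4*B**2 (P(B) = (2*B)**2 = 4*B**2)
(-4 + 4)*w + P(T(-5, -3)) = (-4 + 4)*(5/4) + 4*(-2)**2 = 0*(5/4) + 4*4 = 0 + 16 = 16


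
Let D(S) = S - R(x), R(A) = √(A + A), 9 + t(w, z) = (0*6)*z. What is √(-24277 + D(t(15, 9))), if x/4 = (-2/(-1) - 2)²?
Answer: I*√24286 ≈ 155.84*I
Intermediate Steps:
x = 0 (x = 4*(-2/(-1) - 2)² = 4*(-2*(-1) - 2)² = 4*(2 - 2)² = 4*0² = 4*0 = 0)
t(w, z) = -9 (t(w, z) = -9 + (0*6)*z = -9 + 0*z = -9 + 0 = -9)
R(A) = √2*√A (R(A) = √(2*A) = √2*√A)
D(S) = S (D(S) = S - √2*√0 = S - √2*0 = S - 1*0 = S + 0 = S)
√(-24277 + D(t(15, 9))) = √(-24277 - 9) = √(-24286) = I*√24286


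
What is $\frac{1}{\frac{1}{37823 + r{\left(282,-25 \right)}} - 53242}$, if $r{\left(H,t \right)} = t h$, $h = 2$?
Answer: $- \frac{37773}{2011110065} \approx -1.8782 \cdot 10^{-5}$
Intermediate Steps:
$r{\left(H,t \right)} = 2 t$ ($r{\left(H,t \right)} = t 2 = 2 t$)
$\frac{1}{\frac{1}{37823 + r{\left(282,-25 \right)}} - 53242} = \frac{1}{\frac{1}{37823 + 2 \left(-25\right)} - 53242} = \frac{1}{\frac{1}{37823 - 50} - 53242} = \frac{1}{\frac{1}{37773} - 53242} = \frac{1}{- \frac{2011110065}{37773}} = - \frac{37773}{2011110065}$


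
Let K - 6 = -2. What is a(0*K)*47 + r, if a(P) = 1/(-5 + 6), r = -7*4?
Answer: 19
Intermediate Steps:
K = 4 (K = 6 - 2 = 4)
r = -28
a(P) = 1 (a(P) = 1/1 = 1*1 = 1)
a(0*K)*47 + r = 1*47 - 28 = 47 - 28 = 19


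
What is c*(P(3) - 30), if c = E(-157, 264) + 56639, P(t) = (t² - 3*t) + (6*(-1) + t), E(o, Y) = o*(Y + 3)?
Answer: -485760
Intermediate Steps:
E(o, Y) = o*(3 + Y)
P(t) = -6 + t² - 2*t (P(t) = (t² - 3*t) + (-6 + t) = -6 + t² - 2*t)
c = 14720 (c = -157*(3 + 264) + 56639 = -157*267 + 56639 = -41919 + 56639 = 14720)
c*(P(3) - 30) = 14720*((-6 + 3² - 2*3) - 30) = 14720*((-6 + 9 - 6) - 30) = 14720*(-3 - 30) = 14720*(-33) = -485760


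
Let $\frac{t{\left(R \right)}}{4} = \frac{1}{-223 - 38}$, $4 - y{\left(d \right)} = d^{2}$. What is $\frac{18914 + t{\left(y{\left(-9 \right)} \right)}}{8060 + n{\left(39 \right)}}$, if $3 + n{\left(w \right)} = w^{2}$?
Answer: $\frac{2468275}{1249929} \approx 1.9747$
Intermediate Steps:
$n{\left(w \right)} = -3 + w^{2}$
$y{\left(d \right)} = 4 - d^{2}$
$t{\left(R \right)} = - \frac{4}{261}$ ($t{\left(R \right)} = \frac{4}{-223 - 38} = \frac{4}{-261} = 4 \left(- \frac{1}{261}\right) = - \frac{4}{261}$)
$\frac{18914 + t{\left(y{\left(-9 \right)} \right)}}{8060 + n{\left(39 \right)}} = \frac{18914 - \frac{4}{261}}{8060 - \left(3 - 39^{2}\right)} = \frac{4936550}{261 \left(8060 + \left(-3 + 1521\right)\right)} = \frac{4936550}{261 \left(8060 + 1518\right)} = \frac{4936550}{261 \cdot 9578} = \frac{4936550}{261} \cdot \frac{1}{9578} = \frac{2468275}{1249929}$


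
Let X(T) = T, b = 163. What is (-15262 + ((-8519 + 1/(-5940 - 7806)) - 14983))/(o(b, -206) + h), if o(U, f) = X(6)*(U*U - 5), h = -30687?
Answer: -532849945/1769068962 ≈ -0.30120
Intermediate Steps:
o(U, f) = -30 + 6*U**2 (o(U, f) = 6*(U*U - 5) = 6*(U**2 - 5) = 6*(-5 + U**2) = -30 + 6*U**2)
(-15262 + ((-8519 + 1/(-5940 - 7806)) - 14983))/(o(b, -206) + h) = (-15262 + ((-8519 + 1/(-5940 - 7806)) - 14983))/((-30 + 6*163**2) - 30687) = (-15262 + ((-8519 + 1/(-13746)) - 14983))/((-30 + 6*26569) - 30687) = (-15262 + ((-8519 - 1/13746) - 14983))/((-30 + 159414) - 30687) = (-15262 + (-117102175/13746 - 14983))/(159384 - 30687) = (-15262 - 323058493/13746)/128697 = -532849945/13746*1/128697 = -532849945/1769068962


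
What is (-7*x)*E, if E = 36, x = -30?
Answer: 7560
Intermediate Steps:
(-7*x)*E = -7*(-30)*36 = 210*36 = 7560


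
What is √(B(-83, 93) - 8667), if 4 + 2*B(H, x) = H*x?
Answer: I*√50114/2 ≈ 111.93*I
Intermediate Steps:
B(H, x) = -2 + H*x/2 (B(H, x) = -2 + (H*x)/2 = -2 + H*x/2)
√(B(-83, 93) - 8667) = √((-2 + (½)*(-83)*93) - 8667) = √((-2 - 7719/2) - 8667) = √(-7723/2 - 8667) = √(-25057/2) = I*√50114/2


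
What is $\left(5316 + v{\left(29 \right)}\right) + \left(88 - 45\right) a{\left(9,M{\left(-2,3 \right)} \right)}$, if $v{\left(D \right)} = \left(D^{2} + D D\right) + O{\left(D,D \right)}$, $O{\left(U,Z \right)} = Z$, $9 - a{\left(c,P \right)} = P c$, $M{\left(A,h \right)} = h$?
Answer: $6253$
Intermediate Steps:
$a{\left(c,P \right)} = 9 - P c$
$v{\left(D \right)} = D + 2 D^{2}$ ($v{\left(D \right)} = \left(D^{2} + D D\right) + D = \left(D^{2} + D^{2}\right) + D = 2 D^{2} + D = D + 2 D^{2}$)
$\left(5316 + v{\left(29 \right)}\right) + \left(88 - 45\right) a{\left(9,M{\left(-2,3 \right)} \right)} = \left(5316 + 29 \left(1 + 2 \cdot 29\right)\right) + \left(88 - 45\right) \left(9 - 3 \cdot 9\right) = \left(5316 + 29 \left(1 + 58\right)\right) + 43 \left(9 - 27\right) = \left(5316 + 29 \cdot 59\right) + 43 \left(-18\right) = \left(5316 + 1711\right) - 774 = 7027 - 774 = 6253$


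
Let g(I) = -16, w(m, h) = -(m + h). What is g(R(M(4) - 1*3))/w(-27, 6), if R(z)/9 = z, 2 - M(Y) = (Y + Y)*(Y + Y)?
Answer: -16/21 ≈ -0.76190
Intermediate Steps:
M(Y) = 2 - 4*Y² (M(Y) = 2 - (Y + Y)*(Y + Y) = 2 - 2*Y*2*Y = 2 - 4*Y²)
R(z) = 9*z
w(m, h) = -h - m (w(m, h) = -(h + m) = -h - m)
g(R(M(4) - 1*3))/w(-27, 6) = -16/(-1*6 - 1*(-27)) = -16/(-6 + 27) = -16/21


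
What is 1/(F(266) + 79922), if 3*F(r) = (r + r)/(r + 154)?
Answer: 45/3596509 ≈ 1.2512e-5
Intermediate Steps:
F(r) = 2*r/(3*(154 + r)) (F(r) = ((r + r)/(r + 154))/3 = ((2*r)/(154 + r))/3 = (2*r/(154 + r))/3 = 2*r/(3*(154 + r)))
1/(F(266) + 79922) = 1/((⅔)*266/(154 + 266) + 79922) = 1/((⅔)*266/420 + 79922) = 1/((⅔)*266*(1/420) + 79922) = 1/(19/45 + 79922) = 1/(3596509/45) = 45/3596509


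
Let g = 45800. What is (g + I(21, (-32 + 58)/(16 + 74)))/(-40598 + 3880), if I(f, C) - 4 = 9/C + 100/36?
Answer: -2681519/2148003 ≈ -1.2484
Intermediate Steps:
I(f, C) = 61/9 + 9/C (I(f, C) = 4 + (9/C + 100/36) = 4 + (9/C + 100*(1/36)) = 4 + (9/C + 25/9) = 4 + (25/9 + 9/C) = 61/9 + 9/C)
(g + I(21, (-32 + 58)/(16 + 74)))/(-40598 + 3880) = (45800 + (61/9 + 9/(((-32 + 58)/(16 + 74)))))/(-40598 + 3880) = (45800 + (61/9 + 9/((26/90))))/(-36718) = (45800 + (61/9 + 9/((26*(1/90)))))*(-1/36718) = (45800 + (61/9 + 9/(13/45)))*(-1/36718) = (45800 + (61/9 + 9*(45/13)))*(-1/36718) = (45800 + (61/9 + 405/13))*(-1/36718) = (45800 + 4438/117)*(-1/36718) = (5363038/117)*(-1/36718) = -2681519/2148003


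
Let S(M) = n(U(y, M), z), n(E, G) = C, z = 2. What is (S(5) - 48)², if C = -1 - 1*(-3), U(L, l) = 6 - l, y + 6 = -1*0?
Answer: 2116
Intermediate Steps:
y = -6 (y = -6 - 1*0 = -6 + 0 = -6)
C = 2 (C = -1 + 3 = 2)
n(E, G) = 2
S(M) = 2
(S(5) - 48)² = (2 - 48)² = (-46)² = 2116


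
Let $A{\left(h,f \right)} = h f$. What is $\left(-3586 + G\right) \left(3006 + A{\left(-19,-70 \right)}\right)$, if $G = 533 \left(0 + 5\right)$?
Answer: $-3993456$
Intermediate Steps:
$A{\left(h,f \right)} = f h$
$G = 2665$ ($G = 533 \cdot 5 = 2665$)
$\left(-3586 + G\right) \left(3006 + A{\left(-19,-70 \right)}\right) = \left(-3586 + 2665\right) \left(3006 - -1330\right) = - 921 \left(3006 + 1330\right) = \left(-921\right) 4336 = -3993456$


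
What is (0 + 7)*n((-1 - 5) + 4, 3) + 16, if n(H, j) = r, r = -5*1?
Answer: -19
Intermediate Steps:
r = -5
n(H, j) = -5
(0 + 7)*n((-1 - 5) + 4, 3) + 16 = (0 + 7)*(-5) + 16 = 7*(-5) + 16 = -35 + 16 = -19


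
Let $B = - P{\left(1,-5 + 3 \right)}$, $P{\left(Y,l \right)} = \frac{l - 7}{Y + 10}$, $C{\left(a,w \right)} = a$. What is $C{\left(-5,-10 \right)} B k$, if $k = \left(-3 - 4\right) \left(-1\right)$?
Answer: $- \frac{315}{11} \approx -28.636$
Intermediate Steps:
$P{\left(Y,l \right)} = \frac{-7 + l}{10 + Y}$
$k = 7$ ($k = \left(-7\right) \left(-1\right) = 7$)
$B = \frac{9}{11}$ ($B = - \frac{-7 + \left(-5 + 3\right)}{10 + 1} = - \frac{-7 - 2}{11} = - \frac{-9}{11} = \left(-1\right) \left(- \frac{9}{11}\right) = \frac{9}{11} \approx 0.81818$)
$C{\left(-5,-10 \right)} B k = \left(-5\right) \frac{9}{11} \cdot 7 = \left(- \frac{45}{11}\right) 7 = - \frac{315}{11}$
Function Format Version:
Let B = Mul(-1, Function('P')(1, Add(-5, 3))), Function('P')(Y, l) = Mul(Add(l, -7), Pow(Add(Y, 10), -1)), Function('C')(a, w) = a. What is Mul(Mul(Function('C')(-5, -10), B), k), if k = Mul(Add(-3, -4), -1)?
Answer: Rational(-315, 11) ≈ -28.636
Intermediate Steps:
Function('P')(Y, l) = Mul(Pow(Add(10, Y), -1), Add(-7, l)) (Function('P')(Y, l) = Mul(Add(-7, l), Pow(Add(10, Y), -1)) = Mul(Pow(Add(10, Y), -1), Add(-7, l)))
k = 7 (k = Mul(-7, -1) = 7)
B = Rational(9, 11) (B = Mul(-1, Mul(Pow(Add(10, 1), -1), Add(-7, Add(-5, 3)))) = Mul(-1, Mul(Pow(11, -1), Add(-7, -2))) = Mul(-1, Mul(Rational(1, 11), -9)) = Mul(-1, Rational(-9, 11)) = Rational(9, 11) ≈ 0.81818)
Mul(Mul(Function('C')(-5, -10), B), k) = Mul(Mul(-5, Rational(9, 11)), 7) = Mul(Rational(-45, 11), 7) = Rational(-315, 11)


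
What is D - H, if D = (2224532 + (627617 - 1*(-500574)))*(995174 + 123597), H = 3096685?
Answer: 3750926166748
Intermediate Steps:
D = 3750929263433 (D = (2224532 + (627617 + 500574))*1118771 = (2224532 + 1128191)*1118771 = 3352723*1118771 = 3750929263433)
D - H = 3750929263433 - 1*3096685 = 3750929263433 - 3096685 = 3750926166748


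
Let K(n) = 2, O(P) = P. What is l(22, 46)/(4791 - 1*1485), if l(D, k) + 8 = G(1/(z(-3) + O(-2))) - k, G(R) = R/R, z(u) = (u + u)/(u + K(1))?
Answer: -53/3306 ≈ -0.016031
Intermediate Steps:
z(u) = 2*u/(2 + u) (z(u) = (u + u)/(u + 2) = (2*u)/(2 + u) = 2*u/(2 + u))
G(R) = 1
l(D, k) = -7 - k (l(D, k) = -8 + (1 - k) = -7 - k)
l(22, 46)/(4791 - 1*1485) = (-7 - 1*46)/(4791 - 1*1485) = (-7 - 46)/(4791 - 1485) = -53/3306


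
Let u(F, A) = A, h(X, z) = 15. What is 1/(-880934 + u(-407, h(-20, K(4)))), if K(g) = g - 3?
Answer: -1/880919 ≈ -1.1352e-6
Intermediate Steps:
K(g) = -3 + g
1/(-880934 + u(-407, h(-20, K(4)))) = 1/(-880934 + 15) = 1/(-880919) = -1/880919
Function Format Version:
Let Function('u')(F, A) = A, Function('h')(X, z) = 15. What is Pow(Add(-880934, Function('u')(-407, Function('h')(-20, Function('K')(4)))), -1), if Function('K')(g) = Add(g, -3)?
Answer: Rational(-1, 880919) ≈ -1.1352e-6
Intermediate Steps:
Function('K')(g) = Add(-3, g)
Pow(Add(-880934, Function('u')(-407, Function('h')(-20, Function('K')(4)))), -1) = Pow(Add(-880934, 15), -1) = Pow(-880919, -1) = Rational(-1, 880919)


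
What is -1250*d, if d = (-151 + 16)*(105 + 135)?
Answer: 40500000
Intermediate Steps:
d = -32400 (d = -135*240 = -32400)
-1250*d = -1250*(-32400) = 40500000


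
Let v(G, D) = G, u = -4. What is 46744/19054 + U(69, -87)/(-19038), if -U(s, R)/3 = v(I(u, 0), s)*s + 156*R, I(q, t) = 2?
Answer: 10166497/30229171 ≈ 0.33631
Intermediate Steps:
U(s, R) = -468*R - 6*s (U(s, R) = -3*(2*s + 156*R) = -468*R - 6*s)
46744/19054 + U(69, -87)/(-19038) = 46744/19054 + (-468*(-87) - 6*69)/(-19038) = 46744*(1/19054) + (40716 - 414)*(-1/19038) = 23372/9527 + 40302*(-1/19038) = 23372/9527 - 6717/3173 = 10166497/30229171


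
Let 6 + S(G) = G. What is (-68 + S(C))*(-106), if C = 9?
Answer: 6890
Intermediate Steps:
S(G) = -6 + G
(-68 + S(C))*(-106) = (-68 + (-6 + 9))*(-106) = (-68 + 3)*(-106) = -65*(-106) = 6890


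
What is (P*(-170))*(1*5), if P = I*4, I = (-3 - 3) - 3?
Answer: 30600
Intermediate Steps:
I = -9 (I = -6 - 3 = -9)
P = -36 (P = -9*4 = -36)
(P*(-170))*(1*5) = (-36*(-170))*(1*5) = 6120*5 = 30600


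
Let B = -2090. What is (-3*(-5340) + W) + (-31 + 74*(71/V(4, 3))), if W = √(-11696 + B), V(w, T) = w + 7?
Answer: 181133/11 + I*√13786 ≈ 16467.0 + 117.41*I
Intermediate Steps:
V(w, T) = 7 + w
W = I*√13786 (W = √(-11696 - 2090) = √(-13786) = I*√13786 ≈ 117.41*I)
(-3*(-5340) + W) + (-31 + 74*(71/V(4, 3))) = (-3*(-5340) + I*√13786) + (-31 + 74*(71/(7 + 4))) = (16020 + I*√13786) + (-31 + 74*(71/11)) = (16020 + I*√13786) + (-31 + 5254/11) = (16020 + I*√13786) + 4913/11 = 181133/11 + I*√13786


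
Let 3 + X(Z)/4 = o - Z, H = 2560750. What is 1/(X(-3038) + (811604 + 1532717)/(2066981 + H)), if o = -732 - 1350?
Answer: 4627731/17643254893 ≈ 0.00026229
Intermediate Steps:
o = -2082
X(Z) = -8340 - 4*Z (X(Z) = -12 + 4*(-2082 - Z) = -12 + (-8328 - 4*Z) = -8340 - 4*Z)
1/(X(-3038) + (811604 + 1532717)/(2066981 + H)) = 1/((-8340 - 4*(-3038)) + (811604 + 1532717)/(2066981 + 2560750)) = 1/((-8340 + 12152) + 2344321/4627731) = 1/(3812 + 2344321*(1/4627731)) = 1/(3812 + 2344321/4627731) = 1/(17643254893/4627731) = 4627731/17643254893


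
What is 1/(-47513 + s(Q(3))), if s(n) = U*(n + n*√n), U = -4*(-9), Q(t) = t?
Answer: -47405/2247199033 - 108*√3/2247199033 ≈ -2.1178e-5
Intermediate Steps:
U = 36
s(n) = 36*n + 36*n^(3/2) (s(n) = 36*(n + n*√n) = 36*(n + n^(3/2)) = 36*n + 36*n^(3/2))
1/(-47513 + s(Q(3))) = 1/(-47513 + (36*3 + 36*3^(3/2))) = 1/(-47513 + (108 + 36*(3*√3))) = 1/(-47513 + (108 + 108*√3)) = 1/(-47405 + 108*√3)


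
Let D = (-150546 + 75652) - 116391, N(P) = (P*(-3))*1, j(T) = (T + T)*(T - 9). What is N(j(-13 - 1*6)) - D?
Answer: 188093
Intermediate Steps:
j(T) = 2*T*(-9 + T) (j(T) = (2*T)*(-9 + T) = 2*T*(-9 + T))
N(P) = -3*P (N(P) = -3*P*1 = -3*P)
D = -191285 (D = -74894 - 116391 = -191285)
N(j(-13 - 1*6)) - D = -6*(-13 - 1*6)*(-9 + (-13 - 1*6)) - 1*(-191285) = -6*(-13 - 6)*(-9 + (-13 - 6)) + 191285 = -6*(-19)*(-9 - 19) + 191285 = -6*(-19)*(-28) + 191285 = -3*1064 + 191285 = -3192 + 191285 = 188093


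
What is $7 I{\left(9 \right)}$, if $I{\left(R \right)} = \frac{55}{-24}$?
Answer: $- \frac{385}{24} \approx -16.042$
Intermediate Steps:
$I{\left(R \right)} = - \frac{55}{24}$ ($I{\left(R \right)} = 55 \left(- \frac{1}{24}\right) = - \frac{55}{24}$)
$7 I{\left(9 \right)} = 7 \left(- \frac{55}{24}\right) = - \frac{385}{24}$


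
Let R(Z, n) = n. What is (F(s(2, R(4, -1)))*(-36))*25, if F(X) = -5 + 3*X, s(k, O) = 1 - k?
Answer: 7200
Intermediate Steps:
(F(s(2, R(4, -1)))*(-36))*25 = ((-5 + 3*(1 - 1*2))*(-36))*25 = ((-5 + 3*(1 - 2))*(-36))*25 = ((-5 + 3*(-1))*(-36))*25 = ((-5 - 3)*(-36))*25 = -8*(-36)*25 = 288*25 = 7200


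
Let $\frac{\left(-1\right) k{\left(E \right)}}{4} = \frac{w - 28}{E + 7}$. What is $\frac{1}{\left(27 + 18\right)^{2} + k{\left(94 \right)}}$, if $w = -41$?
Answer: $\frac{101}{204801} \approx 0.00049316$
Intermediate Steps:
$k{\left(E \right)} = \frac{276}{7 + E}$ ($k{\left(E \right)} = - 4 \frac{-41 - 28}{E + 7} = - 4 \left(- \frac{69}{7 + E}\right) = \frac{276}{7 + E}$)
$\frac{1}{\left(27 + 18\right)^{2} + k{\left(94 \right)}} = \frac{1}{\left(27 + 18\right)^{2} + \frac{276}{7 + 94}} = \frac{1}{45^{2} + \frac{276}{101}} = \frac{1}{2025 + 276 \cdot \frac{1}{101}} = \frac{1}{2025 + \frac{276}{101}} = \frac{1}{\frac{204801}{101}} = \frac{101}{204801}$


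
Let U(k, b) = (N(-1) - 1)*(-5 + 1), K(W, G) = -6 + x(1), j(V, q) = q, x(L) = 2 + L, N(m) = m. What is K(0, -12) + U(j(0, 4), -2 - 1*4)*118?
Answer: 941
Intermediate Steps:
K(W, G) = -3 (K(W, G) = -6 + (2 + 1) = -6 + 3 = -3)
U(k, b) = 8 (U(k, b) = (-1 - 1)*(-5 + 1) = -2*(-4) = 8)
K(0, -12) + U(j(0, 4), -2 - 1*4)*118 = -3 + 8*118 = -3 + 944 = 941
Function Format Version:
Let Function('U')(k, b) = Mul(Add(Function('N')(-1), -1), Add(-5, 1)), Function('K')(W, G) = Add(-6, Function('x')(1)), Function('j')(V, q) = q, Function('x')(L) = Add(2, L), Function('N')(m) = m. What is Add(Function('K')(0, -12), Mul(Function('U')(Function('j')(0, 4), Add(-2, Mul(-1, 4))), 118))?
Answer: 941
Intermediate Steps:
Function('K')(W, G) = -3 (Function('K')(W, G) = Add(-6, Add(2, 1)) = Add(-6, 3) = -3)
Function('U')(k, b) = 8 (Function('U')(k, b) = Mul(Add(-1, -1), Add(-5, 1)) = Mul(-2, -4) = 8)
Add(Function('K')(0, -12), Mul(Function('U')(Function('j')(0, 4), Add(-2, Mul(-1, 4))), 118)) = Add(-3, Mul(8, 118)) = Add(-3, 944) = 941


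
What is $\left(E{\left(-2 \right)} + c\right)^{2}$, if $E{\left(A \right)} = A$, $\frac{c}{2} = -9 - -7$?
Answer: $36$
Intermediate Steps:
$c = -4$ ($c = 2 \left(-9 - -7\right) = 2 \left(-9 + 7\right) = 2 \left(-2\right) = -4$)
$\left(E{\left(-2 \right)} + c\right)^{2} = \left(-2 - 4\right)^{2} = \left(-6\right)^{2} = 36$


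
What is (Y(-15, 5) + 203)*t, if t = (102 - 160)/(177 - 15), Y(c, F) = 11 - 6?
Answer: -6032/81 ≈ -74.469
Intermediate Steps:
Y(c, F) = 5
t = -29/81 (t = -58/162 = -58*1/162 = -29/81 ≈ -0.35802)
(Y(-15, 5) + 203)*t = (5 + 203)*(-29/81) = 208*(-29/81) = -6032/81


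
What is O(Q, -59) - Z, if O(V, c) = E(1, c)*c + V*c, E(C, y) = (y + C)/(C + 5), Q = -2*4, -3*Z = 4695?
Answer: 7822/3 ≈ 2607.3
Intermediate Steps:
Z = -1565 (Z = -1/3*4695 = -1565)
Q = -8
E(C, y) = (C + y)/(5 + C)
O(V, c) = V*c + c*(1/6 + c/6) (O(V, c) = ((1 + c)/(5 + 1))*c + V*c = ((1 + c)/6)*c + V*c = (1/6 + c/6)*c + V*c = c*(1/6 + c/6) + V*c = V*c + c*(1/6 + c/6))
O(Q, -59) - Z = (1/6)*(-59)*(1 - 59 + 6*(-8)) - 1*(-1565) = (1/6)*(-59)*(1 - 59 - 48) + 1565 = (1/6)*(-59)*(-106) + 1565 = 3127/3 + 1565 = 7822/3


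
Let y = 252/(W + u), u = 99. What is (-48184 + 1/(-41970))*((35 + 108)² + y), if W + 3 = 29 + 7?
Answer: -45493266692576/46167 ≈ -9.8541e+8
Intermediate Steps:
W = 33 (W = -3 + (29 + 7) = -3 + 36 = 33)
y = 21/11 (y = 252/(33 + 99) = 252/132 = 252*(1/132) = 21/11 ≈ 1.9091)
(-48184 + 1/(-41970))*((35 + 108)² + y) = (-48184 + 1/(-41970))*((35 + 108)² + 21/11) = (-48184 - 1/41970)*(143² + 21/11) = -2022282481*(20449 + 21/11)/41970 = -2022282481/41970*224960/11 = -45493266692576/46167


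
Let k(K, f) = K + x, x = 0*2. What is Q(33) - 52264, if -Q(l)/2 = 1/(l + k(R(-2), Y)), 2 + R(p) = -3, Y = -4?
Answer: -731697/14 ≈ -52264.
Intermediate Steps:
R(p) = -5 (R(p) = -2 - 3 = -5)
x = 0
k(K, f) = K (k(K, f) = K + 0 = K)
Q(l) = -2/(-5 + l) (Q(l) = -2/(l - 5) = -2/(-5 + l))
Q(33) - 52264 = -2/(-5 + 33) - 52264 = -2/28 - 52264 = -2*1/28 - 52264 = -1/14 - 52264 = -731697/14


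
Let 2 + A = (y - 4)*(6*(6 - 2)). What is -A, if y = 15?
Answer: -262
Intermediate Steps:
A = 262 (A = -2 + (15 - 4)*(6*(6 - 2)) = -2 + 11*(6*4) = -2 + 11*24 = -2 + 264 = 262)
-A = -1*262 = -262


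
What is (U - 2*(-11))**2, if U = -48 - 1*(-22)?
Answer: 16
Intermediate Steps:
U = -26 (U = -48 + 22 = -26)
(U - 2*(-11))**2 = (-26 - 2*(-11))**2 = (-26 + 22)**2 = (-4)**2 = 16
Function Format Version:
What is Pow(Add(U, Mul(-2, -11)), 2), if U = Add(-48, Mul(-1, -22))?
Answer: 16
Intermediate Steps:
U = -26 (U = Add(-48, 22) = -26)
Pow(Add(U, Mul(-2, -11)), 2) = Pow(Add(-26, Mul(-2, -11)), 2) = Pow(Add(-26, 22), 2) = Pow(-4, 2) = 16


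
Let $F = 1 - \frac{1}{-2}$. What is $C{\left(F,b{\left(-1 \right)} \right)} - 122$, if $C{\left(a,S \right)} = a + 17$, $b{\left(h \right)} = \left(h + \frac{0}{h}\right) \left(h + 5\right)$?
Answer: $- \frac{207}{2} \approx -103.5$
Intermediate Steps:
$b{\left(h \right)} = h \left(5 + h\right)$ ($b{\left(h \right)} = \left(h + 0\right) \left(5 + h\right) = h \left(5 + h\right)$)
$F = \frac{3}{2}$ ($F = 1 - - \frac{1}{2} = 1 + \frac{1}{2} = \frac{3}{2} \approx 1.5$)
$C{\left(a,S \right)} = 17 + a$
$C{\left(F,b{\left(-1 \right)} \right)} - 122 = \left(17 + \frac{3}{2}\right) - 122 = \frac{37}{2} - 122 = - \frac{207}{2}$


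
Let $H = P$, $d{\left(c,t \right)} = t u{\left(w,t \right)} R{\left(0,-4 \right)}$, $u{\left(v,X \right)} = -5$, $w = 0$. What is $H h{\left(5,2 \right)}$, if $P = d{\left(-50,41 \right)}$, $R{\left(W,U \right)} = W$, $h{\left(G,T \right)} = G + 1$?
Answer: $0$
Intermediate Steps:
$h{\left(G,T \right)} = 1 + G$
$d{\left(c,t \right)} = 0$ ($d{\left(c,t \right)} = t \left(-5\right) 0 = - 5 t 0 = 0$)
$P = 0$
$H = 0$
$H h{\left(5,2 \right)} = 0 \left(1 + 5\right) = 0 \cdot 6 = 0$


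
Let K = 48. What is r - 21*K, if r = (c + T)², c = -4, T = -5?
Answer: -927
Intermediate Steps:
r = 81 (r = (-4 - 5)² = (-9)² = 81)
r - 21*K = 81 - 21*48 = 81 - 1008 = -927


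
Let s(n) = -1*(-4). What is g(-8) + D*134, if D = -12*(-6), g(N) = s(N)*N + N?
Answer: 9608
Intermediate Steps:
s(n) = 4
g(N) = 5*N (g(N) = 4*N + N = 5*N)
D = 72
g(-8) + D*134 = 5*(-8) + 72*134 = -40 + 9648 = 9608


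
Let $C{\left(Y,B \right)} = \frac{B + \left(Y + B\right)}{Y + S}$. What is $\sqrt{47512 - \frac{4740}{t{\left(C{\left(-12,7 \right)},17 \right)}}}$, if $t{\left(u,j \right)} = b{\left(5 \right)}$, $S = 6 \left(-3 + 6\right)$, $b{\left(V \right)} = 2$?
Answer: $\sqrt{45142} \approx 212.47$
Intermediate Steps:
$S = 18$ ($S = 6 \cdot 3 = 18$)
$C{\left(Y,B \right)} = \frac{Y + 2 B}{18 + Y}$ ($C{\left(Y,B \right)} = \frac{B + \left(Y + B\right)}{Y + 18} = \frac{B + \left(B + Y\right)}{18 + Y} = \frac{Y + 2 B}{18 + Y}$)
$t{\left(u,j \right)} = 2$
$\sqrt{47512 - \frac{4740}{t{\left(C{\left(-12,7 \right)},17 \right)}}} = \sqrt{47512 - \frac{4740}{2}} = \sqrt{47512 - 2370} = \sqrt{45142}$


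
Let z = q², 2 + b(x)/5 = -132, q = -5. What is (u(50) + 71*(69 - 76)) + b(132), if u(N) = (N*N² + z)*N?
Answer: 6250083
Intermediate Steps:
b(x) = -670 (b(x) = -10 + 5*(-132) = -10 - 660 = -670)
z = 25 (z = (-5)² = 25)
u(N) = N*(25 + N³) (u(N) = (N*N² + 25)*N = (N³ + 25)*N = (25 + N³)*N = N*(25 + N³))
(u(50) + 71*(69 - 76)) + b(132) = (50*(25 + 50³) + 71*(69 - 76)) - 670 = (50*(25 + 125000) + 71*(-7)) - 670 = (50*125025 - 497) - 670 = (6251250 - 497) - 670 = 6250753 - 670 = 6250083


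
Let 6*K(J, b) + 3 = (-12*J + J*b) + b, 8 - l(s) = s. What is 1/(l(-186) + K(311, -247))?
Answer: -2/26545 ≈ -7.5344e-5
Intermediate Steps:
l(s) = 8 - s
K(J, b) = -½ - 2*J + b/6 + J*b/6 (K(J, b) = -½ + ((-12*J + J*b) + b)/6 = -½ + (b - 12*J + J*b)/6 = -½ + (-2*J + b/6 + J*b/6) = -½ - 2*J + b/6 + J*b/6)
1/(l(-186) + K(311, -247)) = 1/((8 - 1*(-186)) + (-½ - 2*311 + (⅙)*(-247) + (⅙)*311*(-247))) = 1/((8 + 186) + (-½ - 622 - 247/6 - 76817/6)) = 1/(194 - 26933/2) = 1/(-26545/2) = -2/26545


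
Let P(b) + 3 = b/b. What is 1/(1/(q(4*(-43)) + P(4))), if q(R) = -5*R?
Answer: 858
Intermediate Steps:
P(b) = -2 (P(b) = -3 + b/b = -3 + 1 = -2)
1/(1/(q(4*(-43)) + P(4))) = 1/(1/(-20*(-43) - 2)) = 1/(1/(-5*(-172) - 2)) = 1/(1/(860 - 2)) = 1/(1/858) = 858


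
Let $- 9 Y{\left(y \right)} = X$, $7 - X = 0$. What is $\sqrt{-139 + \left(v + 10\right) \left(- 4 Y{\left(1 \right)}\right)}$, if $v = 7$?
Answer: $\frac{5 i \sqrt{31}}{3} \approx 9.2796 i$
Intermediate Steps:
$X = 7$ ($X = 7 - 0 = 7 + 0 = 7$)
$Y{\left(y \right)} = - \frac{7}{9}$ ($Y{\left(y \right)} = \left(- \frac{1}{9}\right) 7 = - \frac{7}{9}$)
$\sqrt{-139 + \left(v + 10\right) \left(- 4 Y{\left(1 \right)}\right)} = \sqrt{-139 + \left(7 + 10\right) \left(\left(-4\right) \left(- \frac{7}{9}\right)\right)} = \sqrt{-139 + 17 \cdot \frac{28}{9}} = \sqrt{-139 + \frac{476}{9}} = \sqrt{- \frac{775}{9}} = \frac{5 i \sqrt{31}}{3}$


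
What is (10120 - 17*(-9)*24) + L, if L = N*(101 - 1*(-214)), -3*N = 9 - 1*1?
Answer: 12952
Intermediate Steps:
N = -8/3 (N = -(9 - 1*1)/3 = -(9 - 1)/3 = -⅓*8 = -8/3 ≈ -2.6667)
L = -840 (L = -8*(101 - 1*(-214))/3 = -8*(101 + 214)/3 = -8/3*315 = -840)
(10120 - 17*(-9)*24) + L = (10120 - 17*(-9)*24) - 840 = (10120 + 153*24) - 840 = (10120 + 3672) - 840 = 13792 - 840 = 12952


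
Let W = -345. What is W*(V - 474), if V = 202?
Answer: 93840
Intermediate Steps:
W*(V - 474) = -345*(202 - 474) = -345*(-272) = 93840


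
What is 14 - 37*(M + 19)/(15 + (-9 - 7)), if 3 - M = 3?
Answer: 717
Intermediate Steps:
M = 0 (M = 3 - 1*3 = 3 - 3 = 0)
14 - 37*(M + 19)/(15 + (-9 - 7)) = 14 - 37*(0 + 19)/(15 + (-9 - 7)) = 14 - 703/(15 - 16) = 14 - 703/(-1) = 14 - 703*(-1) = 14 - 37*(-19) = 14 + 703 = 717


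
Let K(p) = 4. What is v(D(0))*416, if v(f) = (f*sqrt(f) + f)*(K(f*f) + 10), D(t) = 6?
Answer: 34944 + 34944*sqrt(6) ≈ 1.2054e+5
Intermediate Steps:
v(f) = 14*f + 14*f**(3/2) (v(f) = (f*sqrt(f) + f)*(4 + 10) = (f**(3/2) + f)*14 = (f + f**(3/2))*14 = 14*f + 14*f**(3/2))
v(D(0))*416 = (14*6 + 14*6**(3/2))*416 = (84 + 14*(6*sqrt(6)))*416 = (84 + 84*sqrt(6))*416 = 34944 + 34944*sqrt(6)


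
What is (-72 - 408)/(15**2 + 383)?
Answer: -15/19 ≈ -0.78947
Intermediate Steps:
(-72 - 408)/(15**2 + 383) = -480/(225 + 383) = -480/608 = -480*1/608 = -15/19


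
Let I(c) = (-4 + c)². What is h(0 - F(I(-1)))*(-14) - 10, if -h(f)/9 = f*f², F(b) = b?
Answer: -1968760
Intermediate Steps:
h(f) = -9*f³ (h(f) = -9*f*f² = -9*f³)
h(0 - F(I(-1)))*(-14) - 10 = -9*(0 - (-4 - 1)²)³*(-14) - 10 = -9*(0 - 1*(-5)²)³*(-14) - 10 = -9*(0 - 1*25)³*(-14) - 10 = -9*(0 - 25)³*(-14) - 10 = -9*(-25)³*(-14) - 10 = -9*(-15625)*(-14) - 10 = 140625*(-14) - 10 = -1968750 - 10 = -1968760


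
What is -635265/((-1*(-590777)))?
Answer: -635265/590777 ≈ -1.0753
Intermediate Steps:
-635265/((-1*(-590777))) = -635265/590777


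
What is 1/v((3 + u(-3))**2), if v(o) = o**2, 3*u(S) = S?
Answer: 1/16 ≈ 0.062500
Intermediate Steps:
u(S) = S/3
1/v((3 + u(-3))**2) = 1/(((3 + (1/3)*(-3))**2)**2) = 1/(((3 - 1)**2)**2) = 1/((2**2)**2) = 1/(4**2) = 1/16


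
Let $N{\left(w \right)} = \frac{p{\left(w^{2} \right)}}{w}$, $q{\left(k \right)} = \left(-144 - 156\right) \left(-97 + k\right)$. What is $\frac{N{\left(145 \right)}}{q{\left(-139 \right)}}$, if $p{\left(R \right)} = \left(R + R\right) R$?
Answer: $\frac{121945}{1416} \approx 86.119$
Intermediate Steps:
$p{\left(R \right)} = 2 R^{2}$ ($p{\left(R \right)} = 2 R R = 2 R^{2}$)
$q{\left(k \right)} = 29100 - 300 k$ ($q{\left(k \right)} = - 300 \left(-97 + k\right) = 29100 - 300 k$)
$N{\left(w \right)} = 2 w^{3}$ ($N{\left(w \right)} = \frac{2 \left(w^{2}\right)^{2}}{w} = \frac{2 w^{4}}{w} = 2 w^{3}$)
$\frac{N{\left(145 \right)}}{q{\left(-139 \right)}} = \frac{2 \cdot 145^{3}}{29100 - -41700} = \frac{2 \cdot 3048625}{29100 + 41700} = \frac{6097250}{70800} = 6097250 \cdot \frac{1}{70800} = \frac{121945}{1416}$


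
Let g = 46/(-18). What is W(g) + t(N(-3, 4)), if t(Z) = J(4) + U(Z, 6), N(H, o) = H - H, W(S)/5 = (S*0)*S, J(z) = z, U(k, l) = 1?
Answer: 5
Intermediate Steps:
g = -23/9 (g = 46*(-1/18) = -23/9 ≈ -2.5556)
W(S) = 0 (W(S) = 5*((S*0)*S) = 5*(0*S) = 5*0 = 0)
N(H, o) = 0
t(Z) = 5 (t(Z) = 4 + 1 = 5)
W(g) + t(N(-3, 4)) = 0 + 5 = 5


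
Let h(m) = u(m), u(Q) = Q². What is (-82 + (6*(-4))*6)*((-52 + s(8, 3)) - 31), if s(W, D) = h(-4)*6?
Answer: -2938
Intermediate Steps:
h(m) = m²
s(W, D) = 96 (s(W, D) = (-4)²*6 = 16*6 = 96)
(-82 + (6*(-4))*6)*((-52 + s(8, 3)) - 31) = (-82 + (6*(-4))*6)*((-52 + 96) - 31) = (-82 - 24*6)*(44 - 31) = (-82 - 144)*13 = -226*13 = -2938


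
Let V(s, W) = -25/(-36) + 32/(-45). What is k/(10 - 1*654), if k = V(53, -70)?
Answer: 1/38640 ≈ 2.5880e-5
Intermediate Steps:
V(s, W) = -1/60 (V(s, W) = -25*(-1/36) + 32*(-1/45) = 25/36 - 32/45 = -1/60)
k = -1/60 ≈ -0.016667
k/(10 - 1*654) = -1/(60*(10 - 1*654)) = -1/(60*(10 - 654)) = -1/60/(-644) = -1/60*(-1/644) = 1/38640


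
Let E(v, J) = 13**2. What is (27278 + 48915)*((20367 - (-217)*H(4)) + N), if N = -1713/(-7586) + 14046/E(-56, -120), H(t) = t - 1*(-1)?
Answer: 161816558946881/98618 ≈ 1.6408e+9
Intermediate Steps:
H(t) = 1 + t (H(t) = t + 1 = 1 + t)
E(v, J) = 169
N = 106842453/1282034 (N = -1713/(-7586) + 14046/169 = -1713*(-1/7586) + 14046*(1/169) = 1713/7586 + 14046/169 = 106842453/1282034 ≈ 83.338)
(27278 + 48915)*((20367 - (-217)*H(4)) + N) = (27278 + 48915)*((20367 - (-217)*(1 + 4)) + 106842453/1282034) = 76193*((20367 - (-217)*5) + 106842453/1282034) = 76193*((20367 - 1*(-1085)) + 106842453/1282034) = 76193*((20367 + 1085) + 106842453/1282034) = 76193*(21452 + 106842453/1282034) = 76193*(27609035821/1282034) = 161816558946881/98618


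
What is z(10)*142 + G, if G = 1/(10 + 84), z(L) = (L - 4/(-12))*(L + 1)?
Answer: 4551671/282 ≈ 16141.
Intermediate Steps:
z(L) = (1 + L)*(⅓ + L) (z(L) = (L - 4*(-1/12))*(1 + L) = (L + ⅓)*(1 + L) = (⅓ + L)*(1 + L) = (1 + L)*(⅓ + L))
G = 1/94 ≈ 0.010638
z(10)*142 + G = (⅓ + 10² + (4/3)*10)*142 + 1/94 = (⅓ + 100 + 40/3)*142 + 1/94 = (341/3)*142 + 1/94 = 48422/3 + 1/94 = 4551671/282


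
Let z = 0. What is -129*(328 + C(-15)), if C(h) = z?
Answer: -42312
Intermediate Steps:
C(h) = 0
-129*(328 + C(-15)) = -129*(328 + 0) = -129*328 = -42312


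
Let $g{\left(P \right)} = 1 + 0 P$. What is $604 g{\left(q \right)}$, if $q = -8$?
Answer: $604$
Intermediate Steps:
$g{\left(P \right)} = 1$ ($g{\left(P \right)} = 1 + 0 = 1$)
$604 g{\left(q \right)} = 604 \cdot 1 = 604$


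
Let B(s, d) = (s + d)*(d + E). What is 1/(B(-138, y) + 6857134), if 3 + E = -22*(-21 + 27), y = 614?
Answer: 1/7085138 ≈ 1.4114e-7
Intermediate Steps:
E = -135 (E = -3 - 22*(-21 + 27) = -3 - 22*6 = -3 - 132 = -135)
B(s, d) = (-135 + d)*(d + s) (B(s, d) = (s + d)*(d - 135) = (d + s)*(-135 + d) = (-135 + d)*(d + s))
1/(B(-138, y) + 6857134) = 1/((614² - 135*614 - 135*(-138) + 614*(-138)) + 6857134) = 1/((376996 - 82890 + 18630 - 84732) + 6857134) = 1/(228004 + 6857134) = 1/7085138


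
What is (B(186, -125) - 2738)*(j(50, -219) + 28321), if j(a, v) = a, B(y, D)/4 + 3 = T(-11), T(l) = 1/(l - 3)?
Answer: -78028356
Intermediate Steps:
T(l) = 1/(-3 + l)
B(y, D) = -86/7 (B(y, D) = -12 + 4/(-3 - 11) = -12 + 4/(-14) = -12 + 4*(-1/14) = -12 - 2/7 = -86/7)
(B(186, -125) - 2738)*(j(50, -219) + 28321) = (-86/7 - 2738)*(50 + 28321) = -19252/7*28371 = -78028356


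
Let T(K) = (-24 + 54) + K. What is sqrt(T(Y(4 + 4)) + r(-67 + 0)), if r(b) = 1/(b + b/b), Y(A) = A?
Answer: sqrt(165462)/66 ≈ 6.1632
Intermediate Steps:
r(b) = 1/(1 + b) (r(b) = 1/(b + 1) = 1/(1 + b))
T(K) = 30 + K
sqrt(T(Y(4 + 4)) + r(-67 + 0)) = sqrt((30 + (4 + 4)) + 1/(1 + (-67 + 0))) = sqrt((30 + 8) + 1/(1 - 67)) = sqrt(38 + 1/(-66)) = sqrt(38 - 1/66) = sqrt(2507/66) = sqrt(165462)/66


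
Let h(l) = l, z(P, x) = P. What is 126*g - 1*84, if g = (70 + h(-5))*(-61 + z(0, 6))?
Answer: -499674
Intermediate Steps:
g = -3965 (g = (70 - 5)*(-61 + 0) = 65*(-61) = -3965)
126*g - 1*84 = 126*(-3965) - 1*84 = -499590 - 84 = -499674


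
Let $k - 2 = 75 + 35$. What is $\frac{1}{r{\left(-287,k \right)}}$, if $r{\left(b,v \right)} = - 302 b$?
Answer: $\frac{1}{86674} \approx 1.1537 \cdot 10^{-5}$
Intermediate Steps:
$k = 112$ ($k = 2 + \left(75 + 35\right) = 2 + 110 = 112$)
$\frac{1}{r{\left(-287,k \right)}} = \frac{1}{\left(-302\right) \left(-287\right)} = \frac{1}{86674}$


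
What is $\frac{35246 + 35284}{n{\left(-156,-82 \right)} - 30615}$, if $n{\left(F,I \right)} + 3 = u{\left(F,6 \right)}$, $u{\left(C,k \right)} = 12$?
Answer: $- \frac{11755}{5101} \approx -2.3045$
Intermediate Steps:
$n{\left(F,I \right)} = 9$ ($n{\left(F,I \right)} = -3 + 12 = 9$)
$\frac{35246 + 35284}{n{\left(-156,-82 \right)} - 30615} = \frac{35246 + 35284}{9 - 30615} = \frac{70530}{-30606} = 70530 \left(- \frac{1}{30606}\right) = - \frac{11755}{5101}$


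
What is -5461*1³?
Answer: -5461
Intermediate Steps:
-5461*1³ = -5461*1 = -5461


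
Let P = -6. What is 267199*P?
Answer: -1603194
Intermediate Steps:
267199*P = 267199*(-6) = -1603194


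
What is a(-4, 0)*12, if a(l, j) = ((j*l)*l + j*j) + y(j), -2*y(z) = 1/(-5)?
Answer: 6/5 ≈ 1.2000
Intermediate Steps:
y(z) = 1/10 (y(z) = -1/2/(-5) = -1/2*(-1/5) = 1/10)
a(l, j) = 1/10 + j**2 + j*l**2 (a(l, j) = ((j*l)*l + j*j) + 1/10 = (j*l**2 + j**2) + 1/10 = (j**2 + j*l**2) + 1/10 = 1/10 + j**2 + j*l**2)
a(-4, 0)*12 = (1/10 + 0**2 + 0*(-4)**2)*12 = (1/10 + 0 + 0*16)*12 = (1/10 + 0 + 0)*12 = (1/10)*12 = 6/5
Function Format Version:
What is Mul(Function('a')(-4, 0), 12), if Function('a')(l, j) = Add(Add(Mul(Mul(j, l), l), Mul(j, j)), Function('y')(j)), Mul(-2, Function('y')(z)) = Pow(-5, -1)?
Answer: Rational(6, 5) ≈ 1.2000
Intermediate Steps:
Function('y')(z) = Rational(1, 10) (Function('y')(z) = Mul(Rational(-1, 2), Pow(-5, -1)) = Mul(Rational(-1, 2), Rational(-1, 5)) = Rational(1, 10))
Function('a')(l, j) = Add(Rational(1, 10), Pow(j, 2), Mul(j, Pow(l, 2))) (Function('a')(l, j) = Add(Add(Mul(Mul(j, l), l), Mul(j, j)), Rational(1, 10)) = Add(Add(Mul(j, Pow(l, 2)), Pow(j, 2)), Rational(1, 10)) = Add(Add(Pow(j, 2), Mul(j, Pow(l, 2))), Rational(1, 10)) = Add(Rational(1, 10), Pow(j, 2), Mul(j, Pow(l, 2))))
Mul(Function('a')(-4, 0), 12) = Mul(Add(Rational(1, 10), Pow(0, 2), Mul(0, Pow(-4, 2))), 12) = Mul(Add(Rational(1, 10), 0, Mul(0, 16)), 12) = Mul(Add(Rational(1, 10), 0, 0), 12) = Mul(Rational(1, 10), 12) = Rational(6, 5)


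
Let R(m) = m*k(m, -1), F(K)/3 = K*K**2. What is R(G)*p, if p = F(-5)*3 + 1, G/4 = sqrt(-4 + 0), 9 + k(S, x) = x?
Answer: 89920*I ≈ 89920.0*I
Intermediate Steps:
F(K) = 3*K**3 (F(K) = 3*(K*K**2) = 3*K**3)
k(S, x) = -9 + x
G = 8*I (G = 4*sqrt(-4 + 0) = 4*sqrt(-4) = 4*(2*I) = 8*I ≈ 8.0*I)
R(m) = -10*m (R(m) = m*(-9 - 1) = m*(-10) = -10*m)
p = -1124 (p = (3*(-5)**3)*3 + 1 = (3*(-125))*3 + 1 = -375*3 + 1 = -1125 + 1 = -1124)
R(G)*p = -80*I*(-1124) = 89920*I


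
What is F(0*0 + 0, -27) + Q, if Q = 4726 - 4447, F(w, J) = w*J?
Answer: 279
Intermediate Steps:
F(w, J) = J*w
Q = 279
F(0*0 + 0, -27) + Q = -27*(0*0 + 0) + 279 = -27*(0 + 0) + 279 = -27*0 + 279 = 0 + 279 = 279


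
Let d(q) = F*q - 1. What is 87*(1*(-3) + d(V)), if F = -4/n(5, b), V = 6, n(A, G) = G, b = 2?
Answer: -1392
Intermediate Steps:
F = -2 (F = -4/2 = -4*½ = -2)
d(q) = -1 - 2*q (d(q) = -2*q - 1 = -1 - 2*q)
87*(1*(-3) + d(V)) = 87*(1*(-3) + (-1 - 2*6)) = 87*(-3 + (-1 - 12)) = 87*(-3 - 13) = 87*(-16) = -1392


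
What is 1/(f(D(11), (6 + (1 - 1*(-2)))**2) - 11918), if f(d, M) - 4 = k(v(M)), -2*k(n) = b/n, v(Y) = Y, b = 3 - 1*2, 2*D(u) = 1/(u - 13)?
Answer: -162/1930069 ≈ -8.3935e-5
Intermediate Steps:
D(u) = 1/(2*(-13 + u)) (D(u) = 1/(2*(u - 13)) = 1/(2*(-13 + u)))
b = 1 (b = 3 - 2 = 1)
k(n) = -1/(2*n)
f(d, M) = 4 - 1/(2*M)
1/(f(D(11), (6 + (1 - 1*(-2)))**2) - 11918) = 1/((4 - 1/(2*(6 + (1 - 1*(-2)))**2)) - 11918) = 1/((4 - 1/(2*(6 + (1 + 2))**2)) - 11918) = 1/((4 - 1/(2*(6 + 3)**2)) - 11918) = 1/((4 - 1/(2*(9**2))) - 11918) = 1/((4 - 1/2/81) - 11918) = 1/((4 - 1/2*1/81) - 11918) = 1/((4 - 1/162) - 11918) = 1/(647/162 - 11918) = 1/(-1930069/162) = -162/1930069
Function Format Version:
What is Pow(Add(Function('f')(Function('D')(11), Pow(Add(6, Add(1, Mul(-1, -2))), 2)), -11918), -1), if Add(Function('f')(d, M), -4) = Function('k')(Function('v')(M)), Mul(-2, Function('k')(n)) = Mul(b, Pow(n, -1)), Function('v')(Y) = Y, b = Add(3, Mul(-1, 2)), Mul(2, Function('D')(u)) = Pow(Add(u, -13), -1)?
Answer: Rational(-162, 1930069) ≈ -8.3935e-5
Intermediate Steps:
Function('D')(u) = Mul(Rational(1, 2), Pow(Add(-13, u), -1)) (Function('D')(u) = Mul(Rational(1, 2), Pow(Add(u, -13), -1)) = Mul(Rational(1, 2), Pow(Add(-13, u), -1)))
b = 1 (b = Add(3, -2) = 1)
Function('k')(n) = Mul(Rational(-1, 2), Pow(n, -1)) (Function('k')(n) = Mul(Rational(-1, 2), Mul(1, Pow(n, -1))) = Mul(Rational(-1, 2), Pow(n, -1)))
Function('f')(d, M) = Add(4, Mul(Rational(-1, 2), Pow(M, -1)))
Pow(Add(Function('f')(Function('D')(11), Pow(Add(6, Add(1, Mul(-1, -2))), 2)), -11918), -1) = Pow(Add(Add(4, Mul(Rational(-1, 2), Pow(Pow(Add(6, Add(1, Mul(-1, -2))), 2), -1))), -11918), -1) = Pow(Add(Add(4, Mul(Rational(-1, 2), Pow(Pow(Add(6, Add(1, 2)), 2), -1))), -11918), -1) = Pow(Add(Add(4, Mul(Rational(-1, 2), Pow(Pow(Add(6, 3), 2), -1))), -11918), -1) = Pow(Add(Add(4, Mul(Rational(-1, 2), Pow(Pow(9, 2), -1))), -11918), -1) = Pow(Add(Add(4, Mul(Rational(-1, 2), Pow(81, -1))), -11918), -1) = Pow(Add(Add(4, Mul(Rational(-1, 2), Rational(1, 81))), -11918), -1) = Pow(Add(Add(4, Rational(-1, 162)), -11918), -1) = Pow(Add(Rational(647, 162), -11918), -1) = Pow(Rational(-1930069, 162), -1) = Rational(-162, 1930069)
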